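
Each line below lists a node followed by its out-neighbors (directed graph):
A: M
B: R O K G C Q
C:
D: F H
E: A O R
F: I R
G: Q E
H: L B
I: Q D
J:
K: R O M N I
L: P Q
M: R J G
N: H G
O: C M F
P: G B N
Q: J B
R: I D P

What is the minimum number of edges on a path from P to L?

3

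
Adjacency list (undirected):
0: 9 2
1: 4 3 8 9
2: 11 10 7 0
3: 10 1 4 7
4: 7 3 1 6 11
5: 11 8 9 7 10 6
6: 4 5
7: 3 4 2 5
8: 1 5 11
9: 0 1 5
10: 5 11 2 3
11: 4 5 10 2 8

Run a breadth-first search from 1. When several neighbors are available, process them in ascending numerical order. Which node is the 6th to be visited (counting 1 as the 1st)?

Visit 1; enqueue 3, 4, 8, 9 → queue [3, 4, 8, 9]
Visit 3; enqueue 7, 10 → queue [4, 8, 9, 7, 10]
Visit 4; enqueue 6, 11 → queue [8, 9, 7, 10, 6, 11]
Visit 8; enqueue 5 → queue [9, 7, 10, 6, 11, 5]
Visit 9; enqueue 0 → queue [7, 10, 6, 11, 5, 0]
Visit 7; enqueue 2 → queue [10, 6, 11, 5, 0, 2]
Visit 10 → queue [6, 11, 5, 0, 2]
Visit 6 → queue [11, 5, 0, 2]
Visit 11 → queue [5, 0, 2]
Visit 5 → queue [0, 2]
Visit 0 → queue [2]
Visit 2 → queue []

Visit order: 1, 3, 4, 8, 9, 7, 10, 6, 11, 5, 0, 2

7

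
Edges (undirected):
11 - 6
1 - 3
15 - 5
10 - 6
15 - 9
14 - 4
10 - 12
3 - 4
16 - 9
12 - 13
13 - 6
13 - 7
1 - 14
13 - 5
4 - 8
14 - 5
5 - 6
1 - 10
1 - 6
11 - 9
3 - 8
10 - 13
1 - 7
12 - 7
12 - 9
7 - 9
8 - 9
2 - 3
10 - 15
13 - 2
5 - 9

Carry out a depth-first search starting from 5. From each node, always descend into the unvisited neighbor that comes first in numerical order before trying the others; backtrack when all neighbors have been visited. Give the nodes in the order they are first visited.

Visit 5
5 → 6
6 → 1
1 → 3
3 → 2
2 → 13
13 → 7
7 → 9
9 → 8
8 → 4
4 → 14
9 → 11
9 → 12
12 → 10
10 → 15
9 → 16

5 6 1 3 2 13 7 9 8 4 14 11 12 10 15 16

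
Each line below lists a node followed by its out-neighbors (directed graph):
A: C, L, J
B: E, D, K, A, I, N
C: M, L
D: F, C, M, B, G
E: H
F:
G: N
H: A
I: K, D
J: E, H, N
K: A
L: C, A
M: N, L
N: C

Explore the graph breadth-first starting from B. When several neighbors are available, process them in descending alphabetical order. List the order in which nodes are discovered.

B, N, K, I, E, D, A, C, H, M, G, F, L, J

Visit B; enqueue N, K, I, E, D, A → queue [N, K, I, E, D, A]
Visit N; enqueue C → queue [K, I, E, D, A, C]
Visit K → queue [I, E, D, A, C]
Visit I → queue [E, D, A, C]
Visit E; enqueue H → queue [D, A, C, H]
Visit D; enqueue M, G, F → queue [A, C, H, M, G, F]
Visit A; enqueue L, J → queue [C, H, M, G, F, L, J]
Visit C → queue [H, M, G, F, L, J]
Visit H → queue [M, G, F, L, J]
Visit M → queue [G, F, L, J]
Visit G → queue [F, L, J]
Visit F → queue [L, J]
Visit L → queue [J]
Visit J → queue []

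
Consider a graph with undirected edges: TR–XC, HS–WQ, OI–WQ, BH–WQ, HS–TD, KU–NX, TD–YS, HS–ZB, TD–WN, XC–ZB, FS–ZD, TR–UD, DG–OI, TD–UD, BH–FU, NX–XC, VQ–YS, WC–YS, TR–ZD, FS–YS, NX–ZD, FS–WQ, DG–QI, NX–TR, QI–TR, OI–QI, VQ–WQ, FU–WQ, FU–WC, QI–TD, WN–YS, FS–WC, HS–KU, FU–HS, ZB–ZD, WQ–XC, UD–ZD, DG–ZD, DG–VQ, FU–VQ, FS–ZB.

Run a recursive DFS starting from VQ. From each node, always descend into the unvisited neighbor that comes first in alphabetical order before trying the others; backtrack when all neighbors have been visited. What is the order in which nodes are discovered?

Visit VQ
VQ → DG
DG → OI
OI → QI
QI → TD
TD → HS
HS → FU
FU → BH
BH → WQ
WQ → FS
FS → WC
WC → YS
YS → WN
FS → ZB
ZB → XC
XC → NX
NX → KU
NX → TR
TR → UD
UD → ZD

VQ -> DG -> OI -> QI -> TD -> HS -> FU -> BH -> WQ -> FS -> WC -> YS -> WN -> ZB -> XC -> NX -> KU -> TR -> UD -> ZD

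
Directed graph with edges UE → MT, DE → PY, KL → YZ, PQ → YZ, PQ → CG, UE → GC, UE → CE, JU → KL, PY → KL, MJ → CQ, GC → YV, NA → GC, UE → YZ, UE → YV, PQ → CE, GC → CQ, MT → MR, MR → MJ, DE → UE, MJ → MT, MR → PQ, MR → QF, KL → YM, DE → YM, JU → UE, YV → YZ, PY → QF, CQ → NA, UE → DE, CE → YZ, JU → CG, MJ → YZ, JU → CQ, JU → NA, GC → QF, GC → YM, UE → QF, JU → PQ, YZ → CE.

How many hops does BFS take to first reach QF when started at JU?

2

Level 0: JU
Level 1: CG, CQ, KL, NA, PQ, UE
Level 2: CE, DE, GC, MT, QF, YM, YV, YZ
Level 3: MR, PY
Level 4: MJ
QF first appears at level 2.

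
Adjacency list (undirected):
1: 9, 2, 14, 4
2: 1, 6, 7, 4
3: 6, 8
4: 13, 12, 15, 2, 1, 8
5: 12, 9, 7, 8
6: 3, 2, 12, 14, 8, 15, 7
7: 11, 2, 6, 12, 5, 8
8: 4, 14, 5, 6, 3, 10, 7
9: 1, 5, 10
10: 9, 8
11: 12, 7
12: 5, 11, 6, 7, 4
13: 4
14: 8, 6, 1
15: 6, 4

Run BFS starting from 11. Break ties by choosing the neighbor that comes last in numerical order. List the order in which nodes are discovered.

Visit 11; enqueue 12, 7 → queue [12, 7]
Visit 12; enqueue 6, 5, 4 → queue [7, 6, 5, 4]
Visit 7; enqueue 8, 2 → queue [6, 5, 4, 8, 2]
Visit 6; enqueue 15, 14, 3 → queue [5, 4, 8, 2, 15, 14, 3]
Visit 5; enqueue 9 → queue [4, 8, 2, 15, 14, 3, 9]
Visit 4; enqueue 13, 1 → queue [8, 2, 15, 14, 3, 9, 13, 1]
Visit 8; enqueue 10 → queue [2, 15, 14, 3, 9, 13, 1, 10]
Visit 2 → queue [15, 14, 3, 9, 13, 1, 10]
Visit 15 → queue [14, 3, 9, 13, 1, 10]
Visit 14 → queue [3, 9, 13, 1, 10]
Visit 3 → queue [9, 13, 1, 10]
Visit 9 → queue [13, 1, 10]
Visit 13 → queue [1, 10]
Visit 1 → queue [10]
Visit 10 → queue []

11 12 7 6 5 4 8 2 15 14 3 9 13 1 10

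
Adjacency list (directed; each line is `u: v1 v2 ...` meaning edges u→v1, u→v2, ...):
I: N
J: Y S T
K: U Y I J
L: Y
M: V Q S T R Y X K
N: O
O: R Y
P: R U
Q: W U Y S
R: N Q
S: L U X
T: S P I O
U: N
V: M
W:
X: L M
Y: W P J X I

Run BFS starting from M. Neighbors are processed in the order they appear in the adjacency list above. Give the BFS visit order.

Visit M; enqueue V, Q, S, T, R, Y, X, K → queue [V, Q, S, T, R, Y, X, K]
Visit V → queue [Q, S, T, R, Y, X, K]
Visit Q; enqueue W, U → queue [S, T, R, Y, X, K, W, U]
Visit S; enqueue L → queue [T, R, Y, X, K, W, U, L]
Visit T; enqueue P, I, O → queue [R, Y, X, K, W, U, L, P, I, O]
Visit R; enqueue N → queue [Y, X, K, W, U, L, P, I, O, N]
Visit Y; enqueue J → queue [X, K, W, U, L, P, I, O, N, J]
Visit X → queue [K, W, U, L, P, I, O, N, J]
Visit K → queue [W, U, L, P, I, O, N, J]
Visit W → queue [U, L, P, I, O, N, J]
Visit U → queue [L, P, I, O, N, J]
Visit L → queue [P, I, O, N, J]
Visit P → queue [I, O, N, J]
Visit I → queue [O, N, J]
Visit O → queue [N, J]
Visit N → queue [J]
Visit J → queue []

M, V, Q, S, T, R, Y, X, K, W, U, L, P, I, O, N, J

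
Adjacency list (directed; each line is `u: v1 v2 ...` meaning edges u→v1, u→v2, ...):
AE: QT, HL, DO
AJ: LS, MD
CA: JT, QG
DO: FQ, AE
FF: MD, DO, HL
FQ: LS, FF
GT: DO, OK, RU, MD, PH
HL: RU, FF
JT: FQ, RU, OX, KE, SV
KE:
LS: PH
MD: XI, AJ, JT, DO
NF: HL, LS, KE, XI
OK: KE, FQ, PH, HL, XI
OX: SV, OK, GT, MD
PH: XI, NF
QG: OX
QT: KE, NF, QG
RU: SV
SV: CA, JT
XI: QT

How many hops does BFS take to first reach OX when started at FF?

3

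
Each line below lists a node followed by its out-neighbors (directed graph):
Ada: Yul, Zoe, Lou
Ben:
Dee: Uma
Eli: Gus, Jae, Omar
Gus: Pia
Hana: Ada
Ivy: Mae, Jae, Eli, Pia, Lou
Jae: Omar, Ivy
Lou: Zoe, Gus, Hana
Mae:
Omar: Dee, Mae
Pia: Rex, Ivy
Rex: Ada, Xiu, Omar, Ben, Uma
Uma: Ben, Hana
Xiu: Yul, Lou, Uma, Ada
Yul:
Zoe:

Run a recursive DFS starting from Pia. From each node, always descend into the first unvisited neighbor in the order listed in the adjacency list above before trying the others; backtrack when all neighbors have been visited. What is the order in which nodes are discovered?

Visit Pia
Pia → Rex
Rex → Ada
Ada → Yul
Ada → Zoe
Ada → Lou
Lou → Gus
Lou → Hana
Rex → Xiu
Xiu → Uma
Uma → Ben
Rex → Omar
Omar → Dee
Omar → Mae
Pia → Ivy
Ivy → Jae
Ivy → Eli

Pia → Rex → Ada → Yul → Zoe → Lou → Gus → Hana → Xiu → Uma → Ben → Omar → Dee → Mae → Ivy → Jae → Eli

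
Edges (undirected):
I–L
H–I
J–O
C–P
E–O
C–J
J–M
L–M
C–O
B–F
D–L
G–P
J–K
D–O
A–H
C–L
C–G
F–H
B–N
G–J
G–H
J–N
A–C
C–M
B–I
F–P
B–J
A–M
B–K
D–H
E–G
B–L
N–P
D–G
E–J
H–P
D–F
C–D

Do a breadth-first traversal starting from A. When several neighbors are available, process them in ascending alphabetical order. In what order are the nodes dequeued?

A, C, H, M, D, G, J, L, O, P, F, I, E, B, K, N

Visit A; enqueue C, H, M → queue [C, H, M]
Visit C; enqueue D, G, J, L, O, P → queue [H, M, D, G, J, L, O, P]
Visit H; enqueue F, I → queue [M, D, G, J, L, O, P, F, I]
Visit M → queue [D, G, J, L, O, P, F, I]
Visit D → queue [G, J, L, O, P, F, I]
Visit G; enqueue E → queue [J, L, O, P, F, I, E]
Visit J; enqueue B, K, N → queue [L, O, P, F, I, E, B, K, N]
Visit L → queue [O, P, F, I, E, B, K, N]
Visit O → queue [P, F, I, E, B, K, N]
Visit P → queue [F, I, E, B, K, N]
Visit F → queue [I, E, B, K, N]
Visit I → queue [E, B, K, N]
Visit E → queue [B, K, N]
Visit B → queue [K, N]
Visit K → queue [N]
Visit N → queue []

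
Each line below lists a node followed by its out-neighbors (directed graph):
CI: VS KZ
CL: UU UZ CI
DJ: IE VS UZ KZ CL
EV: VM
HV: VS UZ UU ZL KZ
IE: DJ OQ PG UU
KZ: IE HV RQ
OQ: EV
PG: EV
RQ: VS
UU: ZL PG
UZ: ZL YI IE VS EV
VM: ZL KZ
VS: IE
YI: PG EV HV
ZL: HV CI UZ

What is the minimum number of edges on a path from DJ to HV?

2

Level 0: DJ
Level 1: CL, IE, KZ, UZ, VS
Level 2: CI, EV, HV, OQ, PG, RQ, UU, YI, ZL
Level 3: VM
HV first appears at level 2.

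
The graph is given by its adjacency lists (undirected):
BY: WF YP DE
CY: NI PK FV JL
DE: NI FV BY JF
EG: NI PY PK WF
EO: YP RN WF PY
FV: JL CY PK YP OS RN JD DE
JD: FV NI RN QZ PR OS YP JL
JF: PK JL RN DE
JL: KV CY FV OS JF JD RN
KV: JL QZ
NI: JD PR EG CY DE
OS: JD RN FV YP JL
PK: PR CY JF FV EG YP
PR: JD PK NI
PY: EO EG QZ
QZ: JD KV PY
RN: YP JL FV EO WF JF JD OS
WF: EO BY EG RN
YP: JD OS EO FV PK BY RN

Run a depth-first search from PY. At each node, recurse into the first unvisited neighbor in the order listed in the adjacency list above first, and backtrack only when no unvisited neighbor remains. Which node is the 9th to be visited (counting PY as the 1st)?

Visit PY
PY → EO
EO → YP
YP → JD
JD → FV
FV → JL
JL → KV
KV → QZ
JL → CY
CY → NI
NI → PR
PR → PK
PK → JF
JF → RN
RN → WF
WF → BY
BY → DE
WF → EG
RN → OS

Visit order: PY, EO, YP, JD, FV, JL, KV, QZ, CY, NI, PR, PK, JF, RN, WF, BY, DE, EG, OS

CY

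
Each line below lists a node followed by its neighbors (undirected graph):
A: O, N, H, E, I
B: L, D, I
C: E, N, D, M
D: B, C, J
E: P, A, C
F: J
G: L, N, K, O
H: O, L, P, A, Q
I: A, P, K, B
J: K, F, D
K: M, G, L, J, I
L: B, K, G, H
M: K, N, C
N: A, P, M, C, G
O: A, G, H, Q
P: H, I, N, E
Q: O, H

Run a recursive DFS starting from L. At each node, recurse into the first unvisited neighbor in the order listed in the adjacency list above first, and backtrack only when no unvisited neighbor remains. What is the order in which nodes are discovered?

L, B, D, C, E, P, H, O, A, N, M, K, G, J, F, I, Q

Visit L
L → B
B → D
D → C
C → E
E → P
P → H
H → O
O → A
A → N
N → M
M → K
K → G
K → J
J → F
K → I
O → Q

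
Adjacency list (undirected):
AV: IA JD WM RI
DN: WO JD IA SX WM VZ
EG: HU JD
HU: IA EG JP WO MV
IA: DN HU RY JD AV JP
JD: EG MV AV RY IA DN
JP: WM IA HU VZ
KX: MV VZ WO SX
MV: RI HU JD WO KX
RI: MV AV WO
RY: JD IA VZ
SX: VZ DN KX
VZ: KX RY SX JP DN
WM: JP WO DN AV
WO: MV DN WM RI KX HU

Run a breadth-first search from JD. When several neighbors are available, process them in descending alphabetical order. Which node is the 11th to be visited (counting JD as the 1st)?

KX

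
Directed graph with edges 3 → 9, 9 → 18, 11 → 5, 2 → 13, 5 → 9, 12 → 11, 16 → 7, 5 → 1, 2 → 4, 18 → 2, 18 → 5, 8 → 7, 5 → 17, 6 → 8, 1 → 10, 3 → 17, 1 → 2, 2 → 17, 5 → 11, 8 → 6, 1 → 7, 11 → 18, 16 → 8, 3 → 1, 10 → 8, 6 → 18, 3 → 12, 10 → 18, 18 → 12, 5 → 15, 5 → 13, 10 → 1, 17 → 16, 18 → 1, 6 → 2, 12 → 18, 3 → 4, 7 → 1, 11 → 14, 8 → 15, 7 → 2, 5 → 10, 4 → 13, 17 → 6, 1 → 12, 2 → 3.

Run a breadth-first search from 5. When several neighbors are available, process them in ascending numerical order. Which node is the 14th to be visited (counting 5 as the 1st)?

Visit 5; enqueue 1, 9, 10, 11, 13, 15, 17 → queue [1, 9, 10, 11, 13, 15, 17]
Visit 1; enqueue 2, 7, 12 → queue [9, 10, 11, 13, 15, 17, 2, 7, 12]
Visit 9; enqueue 18 → queue [10, 11, 13, 15, 17, 2, 7, 12, 18]
Visit 10; enqueue 8 → queue [11, 13, 15, 17, 2, 7, 12, 18, 8]
Visit 11; enqueue 14 → queue [13, 15, 17, 2, 7, 12, 18, 8, 14]
Visit 13 → queue [15, 17, 2, 7, 12, 18, 8, 14]
Visit 15 → queue [17, 2, 7, 12, 18, 8, 14]
Visit 17; enqueue 6, 16 → queue [2, 7, 12, 18, 8, 14, 6, 16]
Visit 2; enqueue 3, 4 → queue [7, 12, 18, 8, 14, 6, 16, 3, 4]
Visit 7 → queue [12, 18, 8, 14, 6, 16, 3, 4]
Visit 12 → queue [18, 8, 14, 6, 16, 3, 4]
Visit 18 → queue [8, 14, 6, 16, 3, 4]
Visit 8 → queue [14, 6, 16, 3, 4]
Visit 14 → queue [6, 16, 3, 4]
Visit 6 → queue [16, 3, 4]
Visit 16 → queue [3, 4]
Visit 3 → queue [4]
Visit 4 → queue []

Visit order: 5, 1, 9, 10, 11, 13, 15, 17, 2, 7, 12, 18, 8, 14, 6, 16, 3, 4

14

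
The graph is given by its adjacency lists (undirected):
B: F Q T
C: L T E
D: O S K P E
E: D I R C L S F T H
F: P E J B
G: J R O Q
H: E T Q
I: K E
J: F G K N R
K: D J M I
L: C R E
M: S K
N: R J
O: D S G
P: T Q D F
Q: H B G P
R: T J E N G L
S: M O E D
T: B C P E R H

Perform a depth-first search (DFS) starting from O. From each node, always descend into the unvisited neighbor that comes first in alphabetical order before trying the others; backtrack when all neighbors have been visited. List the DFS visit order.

Visit O
O → D
D → E
E → C
C → L
L → R
R → G
G → J
J → F
F → B
B → Q
Q → H
H → T
T → P
J → K
K → I
K → M
M → S
J → N

O → D → E → C → L → R → G → J → F → B → Q → H → T → P → K → I → M → S → N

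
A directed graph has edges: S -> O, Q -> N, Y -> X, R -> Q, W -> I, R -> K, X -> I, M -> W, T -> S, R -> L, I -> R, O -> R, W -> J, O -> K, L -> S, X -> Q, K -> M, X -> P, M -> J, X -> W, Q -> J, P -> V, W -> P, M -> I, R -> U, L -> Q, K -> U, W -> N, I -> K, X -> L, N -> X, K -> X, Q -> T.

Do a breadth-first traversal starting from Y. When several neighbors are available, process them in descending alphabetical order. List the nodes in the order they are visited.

Y X W Q P L I N J T V S R K O U M

Visit Y; enqueue X → queue [X]
Visit X; enqueue W, Q, P, L, I → queue [W, Q, P, L, I]
Visit W; enqueue N, J → queue [Q, P, L, I, N, J]
Visit Q; enqueue T → queue [P, L, I, N, J, T]
Visit P; enqueue V → queue [L, I, N, J, T, V]
Visit L; enqueue S → queue [I, N, J, T, V, S]
Visit I; enqueue R, K → queue [N, J, T, V, S, R, K]
Visit N → queue [J, T, V, S, R, K]
Visit J → queue [T, V, S, R, K]
Visit T → queue [V, S, R, K]
Visit V → queue [S, R, K]
Visit S; enqueue O → queue [R, K, O]
Visit R; enqueue U → queue [K, O, U]
Visit K; enqueue M → queue [O, U, M]
Visit O → queue [U, M]
Visit U → queue [M]
Visit M → queue []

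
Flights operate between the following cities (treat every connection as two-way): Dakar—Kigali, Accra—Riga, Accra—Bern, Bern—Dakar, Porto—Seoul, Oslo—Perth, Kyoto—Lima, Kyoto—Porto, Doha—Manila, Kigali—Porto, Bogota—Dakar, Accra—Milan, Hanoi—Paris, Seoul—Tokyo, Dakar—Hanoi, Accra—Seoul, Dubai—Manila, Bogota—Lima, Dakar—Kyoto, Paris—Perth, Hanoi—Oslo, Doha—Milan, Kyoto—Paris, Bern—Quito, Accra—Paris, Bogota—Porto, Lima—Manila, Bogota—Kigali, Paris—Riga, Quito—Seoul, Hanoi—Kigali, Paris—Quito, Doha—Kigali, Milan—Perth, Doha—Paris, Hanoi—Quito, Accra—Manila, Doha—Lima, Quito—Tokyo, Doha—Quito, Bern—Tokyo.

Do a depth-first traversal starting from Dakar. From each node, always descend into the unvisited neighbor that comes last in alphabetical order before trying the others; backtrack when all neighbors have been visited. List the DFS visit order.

Dakar → Kyoto → Porto → Seoul → Tokyo → Quito → Paris → Riga → Accra → Milan → Perth → Oslo → Hanoi → Kigali → Doha → Manila → Lima → Bogota → Dubai → Bern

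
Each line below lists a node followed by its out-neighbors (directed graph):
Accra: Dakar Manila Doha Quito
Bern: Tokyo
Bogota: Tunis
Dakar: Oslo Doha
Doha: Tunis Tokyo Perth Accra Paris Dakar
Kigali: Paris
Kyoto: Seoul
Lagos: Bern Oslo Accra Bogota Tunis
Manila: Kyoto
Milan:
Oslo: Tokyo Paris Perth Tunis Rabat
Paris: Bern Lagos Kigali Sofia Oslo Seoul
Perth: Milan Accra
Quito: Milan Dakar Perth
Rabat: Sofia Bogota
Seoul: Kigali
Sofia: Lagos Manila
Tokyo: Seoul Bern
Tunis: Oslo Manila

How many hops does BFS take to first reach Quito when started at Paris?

3

Level 0: Paris
Level 1: Bern, Kigali, Lagos, Oslo, Seoul, Sofia
Level 2: Accra, Bogota, Manila, Perth, Rabat, Tokyo, Tunis
Level 3: Dakar, Doha, Kyoto, Milan, Quito
Quito first appears at level 3.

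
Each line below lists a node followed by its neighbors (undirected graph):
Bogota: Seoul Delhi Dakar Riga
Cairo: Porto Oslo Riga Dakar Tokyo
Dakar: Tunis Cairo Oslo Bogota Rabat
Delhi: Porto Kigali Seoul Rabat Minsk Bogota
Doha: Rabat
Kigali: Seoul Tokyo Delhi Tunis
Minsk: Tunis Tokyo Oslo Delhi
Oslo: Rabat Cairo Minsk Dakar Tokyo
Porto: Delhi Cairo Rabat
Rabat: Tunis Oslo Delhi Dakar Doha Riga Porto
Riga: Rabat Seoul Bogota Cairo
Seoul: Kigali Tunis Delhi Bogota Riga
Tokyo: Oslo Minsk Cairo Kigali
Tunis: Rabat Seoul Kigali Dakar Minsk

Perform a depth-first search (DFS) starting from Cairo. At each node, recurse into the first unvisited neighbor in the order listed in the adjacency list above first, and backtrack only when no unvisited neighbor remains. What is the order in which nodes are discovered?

Visit Cairo
Cairo → Porto
Porto → Delhi
Delhi → Kigali
Kigali → Seoul
Seoul → Tunis
Tunis → Rabat
Rabat → Oslo
Oslo → Minsk
Minsk → Tokyo
Oslo → Dakar
Dakar → Bogota
Bogota → Riga
Rabat → Doha

Cairo, Porto, Delhi, Kigali, Seoul, Tunis, Rabat, Oslo, Minsk, Tokyo, Dakar, Bogota, Riga, Doha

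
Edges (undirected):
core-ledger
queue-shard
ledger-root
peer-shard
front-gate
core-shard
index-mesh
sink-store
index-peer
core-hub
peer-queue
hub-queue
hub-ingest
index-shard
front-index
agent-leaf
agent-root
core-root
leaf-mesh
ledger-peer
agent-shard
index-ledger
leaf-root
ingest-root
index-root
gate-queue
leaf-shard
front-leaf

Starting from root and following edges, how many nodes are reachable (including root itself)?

14

BFS from root visits: root, ledger, leaf, ingest, index, core, agent, peer, shard, mesh, front, hub, queue, gate
Reachable nodes: 14 of 16 total.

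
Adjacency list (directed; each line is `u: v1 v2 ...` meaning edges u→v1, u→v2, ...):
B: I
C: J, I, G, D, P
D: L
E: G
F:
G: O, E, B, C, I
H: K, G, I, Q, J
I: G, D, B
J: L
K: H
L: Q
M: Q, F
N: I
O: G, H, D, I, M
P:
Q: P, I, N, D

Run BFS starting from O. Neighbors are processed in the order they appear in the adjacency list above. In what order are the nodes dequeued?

O G H D I M E B C K Q J L F P N

Visit O; enqueue G, H, D, I, M → queue [G, H, D, I, M]
Visit G; enqueue E, B, C → queue [H, D, I, M, E, B, C]
Visit H; enqueue K, Q, J → queue [D, I, M, E, B, C, K, Q, J]
Visit D; enqueue L → queue [I, M, E, B, C, K, Q, J, L]
Visit I → queue [M, E, B, C, K, Q, J, L]
Visit M; enqueue F → queue [E, B, C, K, Q, J, L, F]
Visit E → queue [B, C, K, Q, J, L, F]
Visit B → queue [C, K, Q, J, L, F]
Visit C; enqueue P → queue [K, Q, J, L, F, P]
Visit K → queue [Q, J, L, F, P]
Visit Q; enqueue N → queue [J, L, F, P, N]
Visit J → queue [L, F, P, N]
Visit L → queue [F, P, N]
Visit F → queue [P, N]
Visit P → queue [N]
Visit N → queue []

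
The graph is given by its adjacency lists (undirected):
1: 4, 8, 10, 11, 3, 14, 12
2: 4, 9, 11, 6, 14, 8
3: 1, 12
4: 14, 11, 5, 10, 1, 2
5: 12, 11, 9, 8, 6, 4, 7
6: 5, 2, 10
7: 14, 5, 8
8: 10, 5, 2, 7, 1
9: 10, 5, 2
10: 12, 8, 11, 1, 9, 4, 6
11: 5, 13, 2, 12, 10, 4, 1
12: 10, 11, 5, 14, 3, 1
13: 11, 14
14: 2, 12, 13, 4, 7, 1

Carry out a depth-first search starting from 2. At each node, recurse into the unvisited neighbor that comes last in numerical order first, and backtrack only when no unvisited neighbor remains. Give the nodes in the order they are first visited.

Visit 2
2 → 14
14 → 13
13 → 11
11 → 12
12 → 10
10 → 9
9 → 5
5 → 8
8 → 7
8 → 1
1 → 4
1 → 3
5 → 6

2 → 14 → 13 → 11 → 12 → 10 → 9 → 5 → 8 → 7 → 1 → 4 → 3 → 6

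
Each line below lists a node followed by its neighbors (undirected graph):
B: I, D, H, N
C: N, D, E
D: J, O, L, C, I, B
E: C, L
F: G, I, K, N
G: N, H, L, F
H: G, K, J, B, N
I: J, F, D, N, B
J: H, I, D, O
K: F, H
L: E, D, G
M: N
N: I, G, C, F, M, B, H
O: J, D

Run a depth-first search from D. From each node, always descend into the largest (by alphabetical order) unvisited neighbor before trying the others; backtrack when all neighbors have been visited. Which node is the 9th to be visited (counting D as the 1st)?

Visit D
D → O
O → J
J → I
I → N
N → M
N → H
H → K
K → F
F → G
G → L
L → E
E → C
H → B

Visit order: D, O, J, I, N, M, H, K, F, G, L, E, C, B

F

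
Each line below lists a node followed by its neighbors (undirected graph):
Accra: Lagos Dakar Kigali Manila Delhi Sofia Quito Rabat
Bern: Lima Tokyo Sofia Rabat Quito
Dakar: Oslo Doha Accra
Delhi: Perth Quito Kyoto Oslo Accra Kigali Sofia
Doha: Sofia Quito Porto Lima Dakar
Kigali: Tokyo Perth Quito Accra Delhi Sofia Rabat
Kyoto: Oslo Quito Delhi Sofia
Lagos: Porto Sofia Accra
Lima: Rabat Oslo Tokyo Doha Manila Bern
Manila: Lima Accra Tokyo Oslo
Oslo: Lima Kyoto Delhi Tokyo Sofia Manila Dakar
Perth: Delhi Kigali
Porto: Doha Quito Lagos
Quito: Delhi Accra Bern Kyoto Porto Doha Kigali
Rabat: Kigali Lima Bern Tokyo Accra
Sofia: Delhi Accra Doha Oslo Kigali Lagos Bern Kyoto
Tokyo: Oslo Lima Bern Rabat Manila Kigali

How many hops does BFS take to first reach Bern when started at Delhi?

2

Level 0: Delhi
Level 1: Accra, Kigali, Kyoto, Oslo, Perth, Quito, Sofia
Level 2: Bern, Dakar, Doha, Lagos, Lima, Manila, Porto, Rabat, Tokyo
Bern first appears at level 2.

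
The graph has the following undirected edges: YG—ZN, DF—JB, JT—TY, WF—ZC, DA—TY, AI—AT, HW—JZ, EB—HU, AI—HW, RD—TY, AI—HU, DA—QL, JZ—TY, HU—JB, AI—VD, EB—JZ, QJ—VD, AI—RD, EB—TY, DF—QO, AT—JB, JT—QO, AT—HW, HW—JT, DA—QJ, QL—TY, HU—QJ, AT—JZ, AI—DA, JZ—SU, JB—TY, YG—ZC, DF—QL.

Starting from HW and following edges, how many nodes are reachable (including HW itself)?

17

BFS from HW visits: HW, JZ, JT, AT, AI, TY, SU, EB, QO, JB, VD, RD, HU, DA, QL, DF, QJ
Reachable nodes: 17 of 21 total.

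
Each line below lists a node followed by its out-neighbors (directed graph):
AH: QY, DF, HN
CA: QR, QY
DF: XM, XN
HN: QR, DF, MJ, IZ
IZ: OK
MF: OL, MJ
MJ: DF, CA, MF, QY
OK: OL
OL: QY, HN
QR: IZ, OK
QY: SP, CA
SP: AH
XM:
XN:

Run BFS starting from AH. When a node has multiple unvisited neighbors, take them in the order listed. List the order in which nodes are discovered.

Visit AH; enqueue QY, DF, HN → queue [QY, DF, HN]
Visit QY; enqueue SP, CA → queue [DF, HN, SP, CA]
Visit DF; enqueue XM, XN → queue [HN, SP, CA, XM, XN]
Visit HN; enqueue QR, MJ, IZ → queue [SP, CA, XM, XN, QR, MJ, IZ]
Visit SP → queue [CA, XM, XN, QR, MJ, IZ]
Visit CA → queue [XM, XN, QR, MJ, IZ]
Visit XM → queue [XN, QR, MJ, IZ]
Visit XN → queue [QR, MJ, IZ]
Visit QR; enqueue OK → queue [MJ, IZ, OK]
Visit MJ; enqueue MF → queue [IZ, OK, MF]
Visit IZ → queue [OK, MF]
Visit OK; enqueue OL → queue [MF, OL]
Visit MF → queue [OL]
Visit OL → queue []

AH, QY, DF, HN, SP, CA, XM, XN, QR, MJ, IZ, OK, MF, OL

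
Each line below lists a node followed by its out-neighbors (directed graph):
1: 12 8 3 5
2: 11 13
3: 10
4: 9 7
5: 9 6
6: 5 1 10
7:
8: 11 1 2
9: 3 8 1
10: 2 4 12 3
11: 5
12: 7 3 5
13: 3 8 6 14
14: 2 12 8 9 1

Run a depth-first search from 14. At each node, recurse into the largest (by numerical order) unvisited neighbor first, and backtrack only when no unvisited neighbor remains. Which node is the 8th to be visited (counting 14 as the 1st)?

2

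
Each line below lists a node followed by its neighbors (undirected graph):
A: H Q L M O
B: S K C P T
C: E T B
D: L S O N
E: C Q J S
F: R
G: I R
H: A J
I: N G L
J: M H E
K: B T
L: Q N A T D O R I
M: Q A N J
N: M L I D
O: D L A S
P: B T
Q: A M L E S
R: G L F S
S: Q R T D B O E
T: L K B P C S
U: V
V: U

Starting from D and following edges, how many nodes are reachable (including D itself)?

BFS from D visits: D, S, O, N, L, T, R, Q, E, B, A, M, I, P, K, C, G, F, J, H
Reachable nodes: 20 of 22 total.

20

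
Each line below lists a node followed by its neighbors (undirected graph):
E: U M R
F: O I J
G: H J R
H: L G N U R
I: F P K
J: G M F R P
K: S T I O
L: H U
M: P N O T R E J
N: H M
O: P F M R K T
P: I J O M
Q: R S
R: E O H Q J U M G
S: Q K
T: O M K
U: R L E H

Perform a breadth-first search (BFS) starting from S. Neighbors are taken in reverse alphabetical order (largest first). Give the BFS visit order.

S, Q, K, R, T, O, I, U, M, J, H, G, E, P, F, L, N

Visit S; enqueue Q, K → queue [Q, K]
Visit Q; enqueue R → queue [K, R]
Visit K; enqueue T, O, I → queue [R, T, O, I]
Visit R; enqueue U, M, J, H, G, E → queue [T, O, I, U, M, J, H, G, E]
Visit T → queue [O, I, U, M, J, H, G, E]
Visit O; enqueue P, F → queue [I, U, M, J, H, G, E, P, F]
Visit I → queue [U, M, J, H, G, E, P, F]
Visit U; enqueue L → queue [M, J, H, G, E, P, F, L]
Visit M; enqueue N → queue [J, H, G, E, P, F, L, N]
Visit J → queue [H, G, E, P, F, L, N]
Visit H → queue [G, E, P, F, L, N]
Visit G → queue [E, P, F, L, N]
Visit E → queue [P, F, L, N]
Visit P → queue [F, L, N]
Visit F → queue [L, N]
Visit L → queue [N]
Visit N → queue []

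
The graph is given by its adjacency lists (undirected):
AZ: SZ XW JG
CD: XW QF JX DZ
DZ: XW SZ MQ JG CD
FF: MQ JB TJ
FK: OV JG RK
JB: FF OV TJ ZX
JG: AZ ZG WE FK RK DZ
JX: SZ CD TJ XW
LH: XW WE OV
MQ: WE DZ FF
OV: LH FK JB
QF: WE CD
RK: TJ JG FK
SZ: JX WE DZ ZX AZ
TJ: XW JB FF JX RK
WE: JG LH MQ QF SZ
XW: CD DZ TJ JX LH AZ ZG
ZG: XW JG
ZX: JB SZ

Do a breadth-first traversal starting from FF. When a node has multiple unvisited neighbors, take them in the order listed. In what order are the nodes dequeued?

Visit FF; enqueue MQ, JB, TJ → queue [MQ, JB, TJ]
Visit MQ; enqueue WE, DZ → queue [JB, TJ, WE, DZ]
Visit JB; enqueue OV, ZX → queue [TJ, WE, DZ, OV, ZX]
Visit TJ; enqueue XW, JX, RK → queue [WE, DZ, OV, ZX, XW, JX, RK]
Visit WE; enqueue JG, LH, QF, SZ → queue [DZ, OV, ZX, XW, JX, RK, JG, LH, QF, SZ]
Visit DZ; enqueue CD → queue [OV, ZX, XW, JX, RK, JG, LH, QF, SZ, CD]
Visit OV; enqueue FK → queue [ZX, XW, JX, RK, JG, LH, QF, SZ, CD, FK]
Visit ZX → queue [XW, JX, RK, JG, LH, QF, SZ, CD, FK]
Visit XW; enqueue AZ, ZG → queue [JX, RK, JG, LH, QF, SZ, CD, FK, AZ, ZG]
Visit JX → queue [RK, JG, LH, QF, SZ, CD, FK, AZ, ZG]
Visit RK → queue [JG, LH, QF, SZ, CD, FK, AZ, ZG]
Visit JG → queue [LH, QF, SZ, CD, FK, AZ, ZG]
Visit LH → queue [QF, SZ, CD, FK, AZ, ZG]
Visit QF → queue [SZ, CD, FK, AZ, ZG]
Visit SZ → queue [CD, FK, AZ, ZG]
Visit CD → queue [FK, AZ, ZG]
Visit FK → queue [AZ, ZG]
Visit AZ → queue [ZG]
Visit ZG → queue []

FF, MQ, JB, TJ, WE, DZ, OV, ZX, XW, JX, RK, JG, LH, QF, SZ, CD, FK, AZ, ZG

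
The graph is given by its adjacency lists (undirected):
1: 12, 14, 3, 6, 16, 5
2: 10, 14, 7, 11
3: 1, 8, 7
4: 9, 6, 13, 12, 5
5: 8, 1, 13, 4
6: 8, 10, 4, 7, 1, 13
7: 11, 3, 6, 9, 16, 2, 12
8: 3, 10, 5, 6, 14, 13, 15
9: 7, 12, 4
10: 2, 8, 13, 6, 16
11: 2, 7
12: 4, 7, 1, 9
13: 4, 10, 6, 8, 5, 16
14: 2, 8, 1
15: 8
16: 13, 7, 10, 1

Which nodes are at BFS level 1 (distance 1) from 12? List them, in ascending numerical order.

1, 4, 7, 9

Level 0: 12
Level 1: 1, 4, 7, 9
Level 2: 2, 3, 5, 6, 11, 13, 14, 16
Level 3: 8, 10
Level 4: 15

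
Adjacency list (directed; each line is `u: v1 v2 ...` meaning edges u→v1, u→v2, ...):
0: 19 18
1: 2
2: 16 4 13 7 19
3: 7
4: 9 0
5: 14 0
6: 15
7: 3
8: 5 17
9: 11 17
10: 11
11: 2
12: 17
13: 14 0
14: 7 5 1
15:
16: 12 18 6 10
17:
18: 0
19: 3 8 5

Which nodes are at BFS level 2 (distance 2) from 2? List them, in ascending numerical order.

0, 3, 5, 6, 8, 9, 10, 12, 14, 18

Level 0: 2
Level 1: 4, 7, 13, 16, 19
Level 2: 0, 3, 5, 6, 8, 9, 10, 12, 14, 18
Level 3: 1, 11, 15, 17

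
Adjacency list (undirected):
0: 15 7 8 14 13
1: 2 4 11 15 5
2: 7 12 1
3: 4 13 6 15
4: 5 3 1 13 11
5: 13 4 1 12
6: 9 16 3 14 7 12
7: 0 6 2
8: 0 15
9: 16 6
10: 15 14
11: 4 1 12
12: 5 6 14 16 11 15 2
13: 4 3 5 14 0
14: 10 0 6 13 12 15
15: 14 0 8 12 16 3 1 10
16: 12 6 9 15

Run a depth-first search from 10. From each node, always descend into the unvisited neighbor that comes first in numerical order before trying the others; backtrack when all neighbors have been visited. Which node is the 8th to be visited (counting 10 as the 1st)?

Visit 10
10 → 14
14 → 0
0 → 7
7 → 2
2 → 1
1 → 4
4 → 3
3 → 6
6 → 9
9 → 16
16 → 12
12 → 5
5 → 13
12 → 11
12 → 15
15 → 8

Visit order: 10, 14, 0, 7, 2, 1, 4, 3, 6, 9, 16, 12, 5, 13, 11, 15, 8

3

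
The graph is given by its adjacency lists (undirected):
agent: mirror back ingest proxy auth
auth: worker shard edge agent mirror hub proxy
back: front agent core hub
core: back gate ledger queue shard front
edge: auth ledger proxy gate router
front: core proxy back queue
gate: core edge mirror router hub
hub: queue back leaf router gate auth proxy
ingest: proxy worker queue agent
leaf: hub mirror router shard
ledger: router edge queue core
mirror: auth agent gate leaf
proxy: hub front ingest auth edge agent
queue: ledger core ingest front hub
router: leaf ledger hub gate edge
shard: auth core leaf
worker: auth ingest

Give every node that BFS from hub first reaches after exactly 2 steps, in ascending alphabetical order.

Level 0: hub
Level 1: auth, back, gate, leaf, proxy, queue, router
Level 2: agent, core, edge, front, ingest, ledger, mirror, shard, worker

agent, core, edge, front, ingest, ledger, mirror, shard, worker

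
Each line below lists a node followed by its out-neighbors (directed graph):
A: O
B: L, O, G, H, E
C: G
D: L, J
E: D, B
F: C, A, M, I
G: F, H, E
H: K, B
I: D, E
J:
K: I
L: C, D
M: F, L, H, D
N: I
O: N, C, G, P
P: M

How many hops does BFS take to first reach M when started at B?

3

Level 0: B
Level 1: E, G, H, L, O
Level 2: C, D, F, K, N, P
Level 3: A, I, J, M
M first appears at level 3.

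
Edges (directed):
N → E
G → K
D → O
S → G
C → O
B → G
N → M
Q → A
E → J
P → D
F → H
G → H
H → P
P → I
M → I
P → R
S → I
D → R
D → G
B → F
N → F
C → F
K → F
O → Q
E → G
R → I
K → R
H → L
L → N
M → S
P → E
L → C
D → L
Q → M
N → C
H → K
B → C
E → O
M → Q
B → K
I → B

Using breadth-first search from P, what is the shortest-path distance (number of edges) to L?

Level 0: P
Level 1: D, E, I, R
Level 2: B, G, J, L, O
Level 3: C, F, H, K, N, Q
Level 4: A, M
Level 5: S
L first appears at level 2.

2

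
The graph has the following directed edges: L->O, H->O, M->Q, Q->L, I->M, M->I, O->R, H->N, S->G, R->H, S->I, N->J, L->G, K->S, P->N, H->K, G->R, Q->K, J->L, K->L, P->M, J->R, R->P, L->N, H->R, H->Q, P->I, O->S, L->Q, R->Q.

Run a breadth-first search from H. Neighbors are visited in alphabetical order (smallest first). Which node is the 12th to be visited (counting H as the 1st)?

Visit H; enqueue K, N, O, Q, R → queue [K, N, O, Q, R]
Visit K; enqueue L, S → queue [N, O, Q, R, L, S]
Visit N; enqueue J → queue [O, Q, R, L, S, J]
Visit O → queue [Q, R, L, S, J]
Visit Q → queue [R, L, S, J]
Visit R; enqueue P → queue [L, S, J, P]
Visit L; enqueue G → queue [S, J, P, G]
Visit S; enqueue I → queue [J, P, G, I]
Visit J → queue [P, G, I]
Visit P; enqueue M → queue [G, I, M]
Visit G → queue [I, M]
Visit I → queue [M]
Visit M → queue []

Visit order: H, K, N, O, Q, R, L, S, J, P, G, I, M

I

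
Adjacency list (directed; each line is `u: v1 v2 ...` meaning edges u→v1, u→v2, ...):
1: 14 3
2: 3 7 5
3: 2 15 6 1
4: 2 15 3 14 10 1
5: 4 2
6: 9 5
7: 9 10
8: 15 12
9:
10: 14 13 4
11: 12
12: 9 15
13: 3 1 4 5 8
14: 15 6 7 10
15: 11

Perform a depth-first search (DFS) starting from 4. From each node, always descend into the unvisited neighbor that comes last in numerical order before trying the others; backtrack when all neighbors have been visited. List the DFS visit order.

Visit 4
4 → 15
15 → 11
11 → 12
12 → 9
4 → 14
14 → 10
10 → 13
13 → 8
13 → 5
5 → 2
2 → 7
2 → 3
3 → 6
3 → 1

4, 15, 11, 12, 9, 14, 10, 13, 8, 5, 2, 7, 3, 6, 1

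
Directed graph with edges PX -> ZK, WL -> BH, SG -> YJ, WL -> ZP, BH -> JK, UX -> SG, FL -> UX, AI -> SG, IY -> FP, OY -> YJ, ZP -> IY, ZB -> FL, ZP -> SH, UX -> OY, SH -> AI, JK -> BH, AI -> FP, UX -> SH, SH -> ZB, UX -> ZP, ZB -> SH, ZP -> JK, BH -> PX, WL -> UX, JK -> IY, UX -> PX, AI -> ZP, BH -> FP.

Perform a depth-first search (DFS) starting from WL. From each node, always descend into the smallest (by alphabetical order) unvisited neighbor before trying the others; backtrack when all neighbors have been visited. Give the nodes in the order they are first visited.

WL, BH, FP, JK, IY, PX, ZK, UX, OY, YJ, SG, SH, AI, ZP, ZB, FL

Visit WL
WL → BH
BH → FP
BH → JK
JK → IY
BH → PX
PX → ZK
WL → UX
UX → OY
OY → YJ
UX → SG
UX → SH
SH → AI
AI → ZP
SH → ZB
ZB → FL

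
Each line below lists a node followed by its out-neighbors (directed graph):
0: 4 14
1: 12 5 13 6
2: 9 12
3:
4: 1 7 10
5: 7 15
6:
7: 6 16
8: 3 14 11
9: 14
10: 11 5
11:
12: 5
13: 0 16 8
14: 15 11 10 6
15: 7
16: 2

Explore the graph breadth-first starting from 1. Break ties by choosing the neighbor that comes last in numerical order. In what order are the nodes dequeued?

Visit 1; enqueue 13, 12, 6, 5 → queue [13, 12, 6, 5]
Visit 13; enqueue 16, 8, 0 → queue [12, 6, 5, 16, 8, 0]
Visit 12 → queue [6, 5, 16, 8, 0]
Visit 6 → queue [5, 16, 8, 0]
Visit 5; enqueue 15, 7 → queue [16, 8, 0, 15, 7]
Visit 16; enqueue 2 → queue [8, 0, 15, 7, 2]
Visit 8; enqueue 14, 11, 3 → queue [0, 15, 7, 2, 14, 11, 3]
Visit 0; enqueue 4 → queue [15, 7, 2, 14, 11, 3, 4]
Visit 15 → queue [7, 2, 14, 11, 3, 4]
Visit 7 → queue [2, 14, 11, 3, 4]
Visit 2; enqueue 9 → queue [14, 11, 3, 4, 9]
Visit 14; enqueue 10 → queue [11, 3, 4, 9, 10]
Visit 11 → queue [3, 4, 9, 10]
Visit 3 → queue [4, 9, 10]
Visit 4 → queue [9, 10]
Visit 9 → queue [10]
Visit 10 → queue []

1 13 12 6 5 16 8 0 15 7 2 14 11 3 4 9 10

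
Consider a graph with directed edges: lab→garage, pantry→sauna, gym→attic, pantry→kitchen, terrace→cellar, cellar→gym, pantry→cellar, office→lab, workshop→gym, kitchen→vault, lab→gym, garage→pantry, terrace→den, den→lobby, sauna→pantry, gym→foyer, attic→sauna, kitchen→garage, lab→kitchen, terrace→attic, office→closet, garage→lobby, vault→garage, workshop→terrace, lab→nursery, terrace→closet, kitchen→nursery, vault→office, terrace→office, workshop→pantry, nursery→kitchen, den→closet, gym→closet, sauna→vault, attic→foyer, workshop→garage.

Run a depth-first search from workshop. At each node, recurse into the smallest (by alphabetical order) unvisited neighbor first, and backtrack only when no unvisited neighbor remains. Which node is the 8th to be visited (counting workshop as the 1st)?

foyer

Visit workshop
workshop → garage
garage → lobby
garage → pantry
pantry → cellar
cellar → gym
gym → attic
attic → foyer
attic → sauna
sauna → vault
vault → office
office → closet
office → lab
lab → kitchen
kitchen → nursery
workshop → terrace
terrace → den

Visit order: workshop, garage, lobby, pantry, cellar, gym, attic, foyer, sauna, vault, office, closet, lab, kitchen, nursery, terrace, den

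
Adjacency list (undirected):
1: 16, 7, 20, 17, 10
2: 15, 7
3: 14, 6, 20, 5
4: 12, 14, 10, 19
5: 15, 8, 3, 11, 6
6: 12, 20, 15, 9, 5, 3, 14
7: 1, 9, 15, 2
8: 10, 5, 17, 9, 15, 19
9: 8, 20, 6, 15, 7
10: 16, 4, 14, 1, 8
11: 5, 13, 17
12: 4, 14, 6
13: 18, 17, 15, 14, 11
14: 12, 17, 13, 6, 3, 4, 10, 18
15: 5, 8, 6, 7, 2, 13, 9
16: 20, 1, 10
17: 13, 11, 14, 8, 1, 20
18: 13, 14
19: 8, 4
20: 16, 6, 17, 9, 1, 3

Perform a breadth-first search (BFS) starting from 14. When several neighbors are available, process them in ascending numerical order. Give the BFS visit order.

Visit 14; enqueue 3, 4, 6, 10, 12, 13, 17, 18 → queue [3, 4, 6, 10, 12, 13, 17, 18]
Visit 3; enqueue 5, 20 → queue [4, 6, 10, 12, 13, 17, 18, 5, 20]
Visit 4; enqueue 19 → queue [6, 10, 12, 13, 17, 18, 5, 20, 19]
Visit 6; enqueue 9, 15 → queue [10, 12, 13, 17, 18, 5, 20, 19, 9, 15]
Visit 10; enqueue 1, 8, 16 → queue [12, 13, 17, 18, 5, 20, 19, 9, 15, 1, 8, 16]
Visit 12 → queue [13, 17, 18, 5, 20, 19, 9, 15, 1, 8, 16]
Visit 13; enqueue 11 → queue [17, 18, 5, 20, 19, 9, 15, 1, 8, 16, 11]
Visit 17 → queue [18, 5, 20, 19, 9, 15, 1, 8, 16, 11]
Visit 18 → queue [5, 20, 19, 9, 15, 1, 8, 16, 11]
Visit 5 → queue [20, 19, 9, 15, 1, 8, 16, 11]
Visit 20 → queue [19, 9, 15, 1, 8, 16, 11]
Visit 19 → queue [9, 15, 1, 8, 16, 11]
Visit 9; enqueue 7 → queue [15, 1, 8, 16, 11, 7]
Visit 15; enqueue 2 → queue [1, 8, 16, 11, 7, 2]
Visit 1 → queue [8, 16, 11, 7, 2]
Visit 8 → queue [16, 11, 7, 2]
Visit 16 → queue [11, 7, 2]
Visit 11 → queue [7, 2]
Visit 7 → queue [2]
Visit 2 → queue []

14 3 4 6 10 12 13 17 18 5 20 19 9 15 1 8 16 11 7 2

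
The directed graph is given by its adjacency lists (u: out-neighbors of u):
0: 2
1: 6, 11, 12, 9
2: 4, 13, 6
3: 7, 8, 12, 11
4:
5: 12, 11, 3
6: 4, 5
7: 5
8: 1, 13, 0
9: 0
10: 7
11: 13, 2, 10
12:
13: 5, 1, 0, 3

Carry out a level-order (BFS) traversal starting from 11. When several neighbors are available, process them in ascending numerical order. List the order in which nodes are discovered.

Visit 11; enqueue 2, 10, 13 → queue [2, 10, 13]
Visit 2; enqueue 4, 6 → queue [10, 13, 4, 6]
Visit 10; enqueue 7 → queue [13, 4, 6, 7]
Visit 13; enqueue 0, 1, 3, 5 → queue [4, 6, 7, 0, 1, 3, 5]
Visit 4 → queue [6, 7, 0, 1, 3, 5]
Visit 6 → queue [7, 0, 1, 3, 5]
Visit 7 → queue [0, 1, 3, 5]
Visit 0 → queue [1, 3, 5]
Visit 1; enqueue 9, 12 → queue [3, 5, 9, 12]
Visit 3; enqueue 8 → queue [5, 9, 12, 8]
Visit 5 → queue [9, 12, 8]
Visit 9 → queue [12, 8]
Visit 12 → queue [8]
Visit 8 → queue []

11, 2, 10, 13, 4, 6, 7, 0, 1, 3, 5, 9, 12, 8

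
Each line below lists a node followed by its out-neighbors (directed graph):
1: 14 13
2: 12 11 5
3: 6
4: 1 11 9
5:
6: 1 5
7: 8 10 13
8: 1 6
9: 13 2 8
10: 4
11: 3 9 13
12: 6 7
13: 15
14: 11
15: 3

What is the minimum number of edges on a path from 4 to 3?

Level 0: 4
Level 1: 1, 9, 11
Level 2: 2, 3, 8, 13, 14
Level 3: 5, 6, 12, 15
Level 4: 7
Level 5: 10
3 first appears at level 2.

2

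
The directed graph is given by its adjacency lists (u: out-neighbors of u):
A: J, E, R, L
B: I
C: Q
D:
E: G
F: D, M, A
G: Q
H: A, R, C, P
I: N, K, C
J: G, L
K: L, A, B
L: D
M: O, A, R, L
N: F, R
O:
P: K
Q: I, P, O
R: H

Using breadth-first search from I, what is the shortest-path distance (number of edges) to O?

Level 0: I
Level 1: C, K, N
Level 2: A, B, F, L, Q, R
Level 3: D, E, H, J, M, O, P
Level 4: G
O first appears at level 3.

3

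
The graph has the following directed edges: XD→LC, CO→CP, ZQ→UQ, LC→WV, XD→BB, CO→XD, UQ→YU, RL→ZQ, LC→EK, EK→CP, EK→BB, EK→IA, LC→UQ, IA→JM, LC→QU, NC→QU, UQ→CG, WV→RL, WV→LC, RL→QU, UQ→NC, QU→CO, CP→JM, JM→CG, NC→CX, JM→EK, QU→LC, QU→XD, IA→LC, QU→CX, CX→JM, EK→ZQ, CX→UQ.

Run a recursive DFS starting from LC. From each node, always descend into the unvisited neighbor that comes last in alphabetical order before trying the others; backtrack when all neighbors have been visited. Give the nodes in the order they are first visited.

LC, WV, RL, ZQ, UQ, YU, NC, QU, XD, BB, CX, JM, EK, IA, CP, CG, CO

Visit LC
LC → WV
WV → RL
RL → ZQ
ZQ → UQ
UQ → YU
UQ → NC
NC → QU
QU → XD
XD → BB
QU → CX
CX → JM
JM → EK
EK → IA
EK → CP
JM → CG
QU → CO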